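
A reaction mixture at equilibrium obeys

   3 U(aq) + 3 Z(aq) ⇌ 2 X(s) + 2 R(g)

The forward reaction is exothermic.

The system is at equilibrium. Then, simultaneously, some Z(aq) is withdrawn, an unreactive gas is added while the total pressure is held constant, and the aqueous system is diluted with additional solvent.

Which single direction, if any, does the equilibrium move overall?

cannot be determined

Removing Z (aq), a reactant, drives the reaction to the left.
Adding inert gas at constant total pressure expands the volume and lowers every reacting partial pressure. With Δn_gas = 2 − 0 = +2, Q moves away from K toward the side with fewer gas moles, so the system shifts toward the side with more gas moles — to the right.
Dilution lowers every aqueous concentration by the same factor. Δn_aq = 0 − 6 = -6, so the system shifts toward the side with more dissolved moles — to the left.
The individual effects push in opposite directions; without quantitative information the net direction cannot be determined.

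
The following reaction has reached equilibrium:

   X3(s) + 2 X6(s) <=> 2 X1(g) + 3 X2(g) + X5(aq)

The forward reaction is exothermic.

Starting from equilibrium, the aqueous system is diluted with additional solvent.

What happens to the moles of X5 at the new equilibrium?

increases

Dilution lowers every aqueous concentration by the same factor. Δn_aq = 1 − 0 = +1, so the system shifts toward the side with more dissolved moles — to the right.
The net shift is to the right. X5 is a product, so its amount increases.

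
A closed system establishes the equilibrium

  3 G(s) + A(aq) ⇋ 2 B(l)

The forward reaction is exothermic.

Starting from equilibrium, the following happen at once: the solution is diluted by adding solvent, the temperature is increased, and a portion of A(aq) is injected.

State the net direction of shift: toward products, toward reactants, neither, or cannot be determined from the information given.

cannot be determined

Dilution lowers every aqueous concentration by the same factor. Δn_aq = 0 − 1 = -1, so the system shifts toward the side with more dissolved moles — to the left.
The forward reaction is exothermic. Raising T favours the endothermic direction — shift to the left.
Adding A (aq), a reactant, drives the reaction to the right.
The individual effects push in opposite directions; without quantitative information the net direction cannot be determined.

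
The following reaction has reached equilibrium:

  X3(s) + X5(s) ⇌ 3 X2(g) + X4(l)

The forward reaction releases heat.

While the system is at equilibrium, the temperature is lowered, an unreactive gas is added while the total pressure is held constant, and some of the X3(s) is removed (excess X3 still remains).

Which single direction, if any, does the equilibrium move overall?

right

The forward reaction is exothermic. Lowering T favours the exothermic direction — shift to the right.
Adding inert gas at constant total pressure expands the volume and lowers every reacting partial pressure. With Δn_gas = 3 − 0 = +3, Q moves away from K toward the side with fewer gas moles, so the system shifts toward the side with more gas moles — to the right.
X3 is a pure solid; its activity is 1 regardless of amount, so Q is unaffected — no shift from this change.
Only the nonzero effect(s) matter; the net shift is to the right.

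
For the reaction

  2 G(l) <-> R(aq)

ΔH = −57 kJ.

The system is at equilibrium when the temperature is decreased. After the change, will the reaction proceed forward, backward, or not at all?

The forward reaction is exothermic. Lowering T favours the exothermic direction — shift to the right.

right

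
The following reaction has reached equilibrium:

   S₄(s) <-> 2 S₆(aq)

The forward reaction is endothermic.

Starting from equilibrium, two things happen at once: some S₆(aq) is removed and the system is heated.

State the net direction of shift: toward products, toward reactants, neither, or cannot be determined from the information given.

Removing S₆ (aq), a product, drives the reaction to the right.
The forward reaction is endothermic. Raising T favours the endothermic direction — shift to the right.
All effects act in the same direction — net shift to the right.

right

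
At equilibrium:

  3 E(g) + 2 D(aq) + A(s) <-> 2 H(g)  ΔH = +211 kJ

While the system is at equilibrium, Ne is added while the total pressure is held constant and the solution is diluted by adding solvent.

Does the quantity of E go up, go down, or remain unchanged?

increases

Adding inert gas at constant total pressure expands the volume and lowers every reacting partial pressure. With Δn_gas = 2 − 3 = -1, Q moves away from K toward the side with fewer gas moles, so the system shifts toward the side with more gas moles — to the left.
Dilution lowers every aqueous concentration by the same factor. Δn_aq = 0 − 2 = -2, so the system shifts toward the side with more dissolved moles — to the left.
The net shift is to the left. E is a reactant, so its amount increases.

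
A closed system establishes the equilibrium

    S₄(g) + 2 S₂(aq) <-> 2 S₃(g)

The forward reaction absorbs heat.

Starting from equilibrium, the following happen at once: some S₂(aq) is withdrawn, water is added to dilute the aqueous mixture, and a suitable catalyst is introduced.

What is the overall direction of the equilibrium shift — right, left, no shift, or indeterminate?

left

Removing S₂ (aq), a reactant, drives the reaction to the left.
Dilution lowers every aqueous concentration by the same factor. Δn_aq = 0 − 2 = -2, so the system shifts toward the side with more dissolved moles — to the left.
A catalyst speeds both forward and reverse rates equally; it changes neither Q nor K — no shift from this change.
Only the nonzero effect(s) matter; the net shift is to the left.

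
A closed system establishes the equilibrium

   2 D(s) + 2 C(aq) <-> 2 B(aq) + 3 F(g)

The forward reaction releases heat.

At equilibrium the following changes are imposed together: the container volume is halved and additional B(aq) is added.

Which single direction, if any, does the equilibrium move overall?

Gas moles: reactants 0, products 3 (Δn_gas = +3). Compression shifts the system toward the side with fewer moles of gas — to the left.
Adding B (aq), a product, drives the reaction to the left.
All effects act in the same direction — net shift to the left.

left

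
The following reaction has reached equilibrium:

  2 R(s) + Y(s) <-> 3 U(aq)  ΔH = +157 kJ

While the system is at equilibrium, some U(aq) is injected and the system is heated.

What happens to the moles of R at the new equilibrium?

cannot be determined

Adding U (aq), a product, drives the reaction to the left.
The forward reaction is endothermic. Raising T favours the endothermic direction — shift to the right.
The two effects oppose each other, so the net shift — and hence the change in R — cannot be determined from the given information.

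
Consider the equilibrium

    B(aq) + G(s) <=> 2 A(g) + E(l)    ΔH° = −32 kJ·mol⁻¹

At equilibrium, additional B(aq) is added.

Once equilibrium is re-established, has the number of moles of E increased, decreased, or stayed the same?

increases

Adding B (aq), a reactant, drives the reaction to the right.
The net shift is to the right. E is a product, so its amount increases.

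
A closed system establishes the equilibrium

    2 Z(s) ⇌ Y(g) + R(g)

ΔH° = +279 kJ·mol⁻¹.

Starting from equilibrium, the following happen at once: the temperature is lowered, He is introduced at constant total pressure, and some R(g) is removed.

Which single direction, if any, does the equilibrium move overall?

cannot be determined

The forward reaction is endothermic. Lowering T favours the exothermic direction — shift to the left.
Adding inert gas at constant total pressure expands the volume and lowers every reacting partial pressure. With Δn_gas = 2 − 0 = +2, Q moves away from K toward the side with fewer gas moles, so the system shifts toward the side with more gas moles — to the right.
Removing R (g), a product, drives the reaction to the right.
The individual effects push in opposite directions; without quantitative information the net direction cannot be determined.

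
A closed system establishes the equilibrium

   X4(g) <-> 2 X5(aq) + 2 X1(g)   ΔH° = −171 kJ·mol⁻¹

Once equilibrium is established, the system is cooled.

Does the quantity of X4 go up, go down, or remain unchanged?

The forward reaction is exothermic. Lowering T favours the exothermic direction — shift to the right.
The net shift is to the right. X4 is a reactant, so its amount decreases.

decreases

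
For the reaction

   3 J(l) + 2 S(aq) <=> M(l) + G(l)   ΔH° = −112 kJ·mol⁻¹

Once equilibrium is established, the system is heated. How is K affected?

K depends on temperature via the van 't Hoff relation. The forward reaction is exothermic, so raising T decreases K.

decreases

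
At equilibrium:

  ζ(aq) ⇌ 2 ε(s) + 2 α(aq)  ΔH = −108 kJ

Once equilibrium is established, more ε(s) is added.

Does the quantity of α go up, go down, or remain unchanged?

ε is a pure solid; its activity is 1 regardless of amount, so Q is unaffected — no shift from this change.
No net shift occurs, so the amount of α is unchanged.

unchanged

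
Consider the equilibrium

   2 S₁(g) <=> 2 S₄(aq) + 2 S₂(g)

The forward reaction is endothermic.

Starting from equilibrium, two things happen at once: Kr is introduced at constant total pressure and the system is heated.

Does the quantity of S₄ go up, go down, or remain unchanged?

Adding inert gas at constant total pressure expands the volume, scaling every reacting partial pressure by the same factor. Δn_gas = 2 − 2 = 0, so Q is unchanged — no shift.
The forward reaction is endothermic. Raising T favours the endothermic direction — shift to the right.
The net shift is to the right. S₄ is a product, so its amount increases.

increases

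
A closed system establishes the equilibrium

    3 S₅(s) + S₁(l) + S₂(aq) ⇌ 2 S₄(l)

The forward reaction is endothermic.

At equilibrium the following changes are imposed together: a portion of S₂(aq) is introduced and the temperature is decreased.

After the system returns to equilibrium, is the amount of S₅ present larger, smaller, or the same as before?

Adding S₂ (aq), a reactant, drives the reaction to the right.
The forward reaction is endothermic. Lowering T favours the exothermic direction — shift to the left.
The two effects oppose each other, so the net shift — and hence the change in S₅ — cannot be determined from the given information.

cannot be determined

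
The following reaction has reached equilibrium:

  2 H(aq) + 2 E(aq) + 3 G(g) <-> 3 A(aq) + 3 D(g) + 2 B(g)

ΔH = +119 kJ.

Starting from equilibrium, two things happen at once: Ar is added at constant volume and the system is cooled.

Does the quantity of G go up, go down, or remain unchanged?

At constant volume, adding an inert gas leaves every reacting species' partial pressure unchanged, so Q is unchanged — no shift from this change.
The forward reaction is endothermic. Lowering T favours the exothermic direction — shift to the left.
The net shift is to the left. G is a reactant, so its amount increases.

increases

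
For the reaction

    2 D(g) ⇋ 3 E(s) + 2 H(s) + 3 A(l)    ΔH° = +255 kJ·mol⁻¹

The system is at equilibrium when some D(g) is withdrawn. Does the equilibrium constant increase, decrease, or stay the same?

unchanged

The equilibrium constant depends only on temperature. This perturbation may move the position of equilibrium, but since T is unchanged, K itself is unchanged.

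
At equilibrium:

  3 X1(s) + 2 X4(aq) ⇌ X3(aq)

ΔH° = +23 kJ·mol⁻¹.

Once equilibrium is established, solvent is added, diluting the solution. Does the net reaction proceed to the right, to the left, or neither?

Dilution lowers every aqueous concentration by the same factor. Δn_aq = 1 − 2 = -1, so the system shifts toward the side with more dissolved moles — to the left.

left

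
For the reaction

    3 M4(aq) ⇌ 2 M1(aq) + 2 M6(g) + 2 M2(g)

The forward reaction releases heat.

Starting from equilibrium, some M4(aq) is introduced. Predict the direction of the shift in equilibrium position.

right

Adding M4 (aq), a reactant, drives the reaction to the right.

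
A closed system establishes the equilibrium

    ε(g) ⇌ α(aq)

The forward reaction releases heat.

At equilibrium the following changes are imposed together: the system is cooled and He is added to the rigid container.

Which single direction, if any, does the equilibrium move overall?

The forward reaction is exothermic. Lowering T favours the exothermic direction — shift to the right.
At constant volume, adding an inert gas leaves every reacting species' partial pressure unchanged, so Q is unchanged — no shift from this change.
Only the nonzero effect(s) matter; the net shift is to the right.

right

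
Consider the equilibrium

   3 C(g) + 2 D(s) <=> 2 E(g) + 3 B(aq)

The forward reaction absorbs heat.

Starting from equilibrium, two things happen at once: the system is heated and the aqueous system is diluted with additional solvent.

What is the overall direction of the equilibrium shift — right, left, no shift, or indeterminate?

The forward reaction is endothermic. Raising T favours the endothermic direction — shift to the right.
Dilution lowers every aqueous concentration by the same factor. Δn_aq = 3 − 0 = +3, so the system shifts toward the side with more dissolved moles — to the right.
All effects act in the same direction — net shift to the right.

right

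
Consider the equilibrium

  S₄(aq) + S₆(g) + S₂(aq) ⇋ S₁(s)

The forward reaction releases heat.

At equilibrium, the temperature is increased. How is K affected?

decreases

K depends on temperature via the van 't Hoff relation. The forward reaction is exothermic, so raising T decreases K.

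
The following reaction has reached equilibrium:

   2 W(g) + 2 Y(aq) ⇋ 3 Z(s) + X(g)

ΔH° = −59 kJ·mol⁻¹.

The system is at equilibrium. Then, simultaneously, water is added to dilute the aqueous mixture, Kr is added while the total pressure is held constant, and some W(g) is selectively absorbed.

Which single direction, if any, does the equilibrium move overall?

left

Dilution lowers every aqueous concentration by the same factor. Δn_aq = 0 − 2 = -2, so the system shifts toward the side with more dissolved moles — to the left.
Adding inert gas at constant total pressure expands the volume and lowers every reacting partial pressure. With Δn_gas = 1 − 2 = -1, Q moves away from K toward the side with fewer gas moles, so the system shifts toward the side with more gas moles — to the left.
Removing W (g), a reactant, drives the reaction to the left.
All effects act in the same direction — net shift to the left.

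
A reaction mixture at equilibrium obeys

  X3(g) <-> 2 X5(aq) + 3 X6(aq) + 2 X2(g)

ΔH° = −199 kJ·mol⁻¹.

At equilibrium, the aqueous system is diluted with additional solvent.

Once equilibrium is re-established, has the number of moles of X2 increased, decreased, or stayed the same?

increases

Dilution lowers every aqueous concentration by the same factor. Δn_aq = 5 − 0 = +5, so the system shifts toward the side with more dissolved moles — to the right.
The net shift is to the right. X2 is a product, so its amount increases.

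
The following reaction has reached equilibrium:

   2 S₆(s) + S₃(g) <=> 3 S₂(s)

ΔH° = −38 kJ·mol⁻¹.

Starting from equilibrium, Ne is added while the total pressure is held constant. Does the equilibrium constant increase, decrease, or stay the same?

unchanged

The equilibrium constant depends only on temperature. This perturbation may move the position of equilibrium, but since T is unchanged, K itself is unchanged.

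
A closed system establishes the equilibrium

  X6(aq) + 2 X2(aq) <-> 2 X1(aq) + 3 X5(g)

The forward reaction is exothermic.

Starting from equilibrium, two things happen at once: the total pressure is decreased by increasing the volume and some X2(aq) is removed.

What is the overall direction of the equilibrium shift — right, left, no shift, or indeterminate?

Gas moles: reactants 0, products 3 (Δn_gas = +3). Expansion shifts the system toward the side with more moles of gas — to the right.
Removing X2 (aq), a reactant, drives the reaction to the left.
The individual effects push in opposite directions; without quantitative information the net direction cannot be determined.

cannot be determined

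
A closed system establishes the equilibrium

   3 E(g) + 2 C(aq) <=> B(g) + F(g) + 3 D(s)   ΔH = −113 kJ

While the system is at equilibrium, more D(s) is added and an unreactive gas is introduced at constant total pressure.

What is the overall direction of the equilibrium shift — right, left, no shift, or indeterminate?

left

D is a pure solid; its activity is 1 regardless of amount, so Q is unaffected — no shift from this change.
Adding inert gas at constant total pressure expands the volume and lowers every reacting partial pressure. With Δn_gas = 2 − 3 = -1, Q moves away from K toward the side with fewer gas moles, so the system shifts toward the side with more gas moles — to the left.
Only the nonzero effect(s) matter; the net shift is to the left.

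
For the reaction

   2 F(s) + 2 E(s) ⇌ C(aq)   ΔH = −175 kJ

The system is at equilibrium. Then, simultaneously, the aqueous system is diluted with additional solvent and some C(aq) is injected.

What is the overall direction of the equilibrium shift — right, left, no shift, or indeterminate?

cannot be determined

Dilution lowers every aqueous concentration by the same factor. Δn_aq = 1 − 0 = +1, so the system shifts toward the side with more dissolved moles — to the right.
Adding C (aq), a product, drives the reaction to the left.
The individual effects push in opposite directions; without quantitative information the net direction cannot be determined.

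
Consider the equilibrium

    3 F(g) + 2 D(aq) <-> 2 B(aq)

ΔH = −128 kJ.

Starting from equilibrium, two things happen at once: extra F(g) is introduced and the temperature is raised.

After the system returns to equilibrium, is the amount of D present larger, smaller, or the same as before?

cannot be determined

Adding F (g), a reactant, drives the reaction to the right.
The forward reaction is exothermic. Raising T favours the endothermic direction — shift to the left.
The two effects oppose each other, so the net shift — and hence the change in D — cannot be determined from the given information.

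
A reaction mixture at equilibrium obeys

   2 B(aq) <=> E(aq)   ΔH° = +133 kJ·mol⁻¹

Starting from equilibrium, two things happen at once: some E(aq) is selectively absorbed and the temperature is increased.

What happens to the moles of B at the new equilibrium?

decreases

Removing E (aq), a product, drives the reaction to the right.
The forward reaction is endothermic. Raising T favours the endothermic direction — shift to the right.
The net shift is to the right. B is a reactant, so its amount decreases.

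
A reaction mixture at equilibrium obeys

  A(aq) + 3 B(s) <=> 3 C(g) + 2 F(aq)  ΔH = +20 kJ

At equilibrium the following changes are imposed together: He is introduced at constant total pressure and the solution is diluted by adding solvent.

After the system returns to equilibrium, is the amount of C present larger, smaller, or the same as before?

increases

Adding inert gas at constant total pressure expands the volume and lowers every reacting partial pressure. With Δn_gas = 3 − 0 = +3, Q moves away from K toward the side with fewer gas moles, so the system shifts toward the side with more gas moles — to the right.
Dilution lowers every aqueous concentration by the same factor. Δn_aq = 2 − 1 = +1, so the system shifts toward the side with more dissolved moles — to the right.
The net shift is to the right. C is a product, so its amount increases.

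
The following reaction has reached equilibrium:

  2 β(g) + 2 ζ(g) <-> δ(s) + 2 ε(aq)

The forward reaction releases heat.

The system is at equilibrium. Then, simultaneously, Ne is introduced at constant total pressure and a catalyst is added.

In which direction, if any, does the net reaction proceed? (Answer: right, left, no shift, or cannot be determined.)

Adding inert gas at constant total pressure expands the volume and lowers every reacting partial pressure. With Δn_gas = 0 − 4 = -4, Q moves away from K toward the side with fewer gas moles, so the system shifts toward the side with more gas moles — to the left.
A catalyst speeds both forward and reverse rates equally; it changes neither Q nor K — no shift from this change.
Only the nonzero effect(s) matter; the net shift is to the left.

left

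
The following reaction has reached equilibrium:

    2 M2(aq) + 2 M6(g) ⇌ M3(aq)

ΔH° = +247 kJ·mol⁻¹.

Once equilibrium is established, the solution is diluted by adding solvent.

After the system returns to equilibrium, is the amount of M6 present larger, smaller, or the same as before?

increases

Dilution lowers every aqueous concentration by the same factor. Δn_aq = 1 − 2 = -1, so the system shifts toward the side with more dissolved moles — to the left.
The net shift is to the left. M6 is a reactant, so its amount increases.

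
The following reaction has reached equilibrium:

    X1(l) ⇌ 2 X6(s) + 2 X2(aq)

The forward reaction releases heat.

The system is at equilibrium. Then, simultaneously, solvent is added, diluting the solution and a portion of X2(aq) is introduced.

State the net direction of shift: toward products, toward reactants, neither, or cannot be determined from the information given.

cannot be determined

Dilution lowers every aqueous concentration by the same factor. Δn_aq = 2 − 0 = +2, so the system shifts toward the side with more dissolved moles — to the right.
Adding X2 (aq), a product, drives the reaction to the left.
The individual effects push in opposite directions; without quantitative information the net direction cannot be determined.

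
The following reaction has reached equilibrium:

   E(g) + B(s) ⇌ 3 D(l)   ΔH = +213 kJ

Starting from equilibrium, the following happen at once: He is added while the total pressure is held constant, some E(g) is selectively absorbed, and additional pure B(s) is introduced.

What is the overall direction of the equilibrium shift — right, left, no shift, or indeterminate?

left

Adding inert gas at constant total pressure expands the volume and lowers every reacting partial pressure. With Δn_gas = 0 − 1 = -1, Q moves away from K toward the side with fewer gas moles, so the system shifts toward the side with more gas moles — to the left.
Removing E (g), a reactant, drives the reaction to the left.
B is a pure solid; its activity is 1 regardless of amount, so Q is unaffected — no shift from this change.
Only the nonzero effect(s) matter; the net shift is to the left.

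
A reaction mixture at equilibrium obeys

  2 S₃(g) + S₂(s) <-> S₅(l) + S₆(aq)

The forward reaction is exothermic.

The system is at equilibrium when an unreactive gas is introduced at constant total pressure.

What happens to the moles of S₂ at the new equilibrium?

increases

Adding inert gas at constant total pressure expands the volume and lowers every reacting partial pressure. With Δn_gas = 0 − 2 = -2, Q moves away from K toward the side with fewer gas moles, so the system shifts toward the side with more gas moles — to the left.
The net shift is to the left. S₂ is a reactant, so its amount increases.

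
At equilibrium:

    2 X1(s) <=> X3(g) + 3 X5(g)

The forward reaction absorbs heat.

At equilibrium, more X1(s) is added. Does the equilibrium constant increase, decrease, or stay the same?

unchanged

The equilibrium constant depends only on temperature. This perturbation changes neither the position of equilibrium nor K.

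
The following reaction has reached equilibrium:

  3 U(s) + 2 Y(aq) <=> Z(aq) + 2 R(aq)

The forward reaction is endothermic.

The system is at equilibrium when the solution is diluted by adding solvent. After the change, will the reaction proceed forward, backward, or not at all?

right

Dilution lowers every aqueous concentration by the same factor. Δn_aq = 3 − 2 = +1, so the system shifts toward the side with more dissolved moles — to the right.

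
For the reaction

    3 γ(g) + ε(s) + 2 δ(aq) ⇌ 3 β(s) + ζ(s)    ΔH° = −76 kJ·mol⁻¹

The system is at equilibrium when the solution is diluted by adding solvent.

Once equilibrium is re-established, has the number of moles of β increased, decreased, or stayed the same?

decreases

Dilution lowers every aqueous concentration by the same factor. Δn_aq = 0 − 2 = -2, so the system shifts toward the side with more dissolved moles — to the left.
The net shift is to the left. β is a product, so its amount decreases.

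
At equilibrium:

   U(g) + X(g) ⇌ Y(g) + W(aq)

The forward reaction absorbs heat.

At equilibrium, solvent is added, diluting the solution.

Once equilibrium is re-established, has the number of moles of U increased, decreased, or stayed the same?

Dilution lowers every aqueous concentration by the same factor. Δn_aq = 1 − 0 = +1, so the system shifts toward the side with more dissolved moles — to the right.
The net shift is to the right. U is a reactant, so its amount decreases.

decreases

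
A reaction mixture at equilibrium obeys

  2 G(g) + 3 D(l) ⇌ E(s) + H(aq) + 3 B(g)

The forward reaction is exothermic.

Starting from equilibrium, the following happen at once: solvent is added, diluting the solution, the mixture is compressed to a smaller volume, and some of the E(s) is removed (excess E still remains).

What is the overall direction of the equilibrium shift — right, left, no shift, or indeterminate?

Dilution lowers every aqueous concentration by the same factor. Δn_aq = 1 − 0 = +1, so the system shifts toward the side with more dissolved moles — to the right.
Gas moles: reactants 2, products 3 (Δn_gas = +1). Compression shifts the system toward the side with fewer moles of gas — to the left.
E is a pure solid; its activity is 1 regardless of amount, so Q is unaffected — no shift from this change.
The individual effects push in opposite directions; without quantitative information the net direction cannot be determined.

cannot be determined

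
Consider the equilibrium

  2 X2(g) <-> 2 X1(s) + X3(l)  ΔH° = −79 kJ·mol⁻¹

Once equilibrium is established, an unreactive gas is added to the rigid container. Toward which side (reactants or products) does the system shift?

no shift

At constant volume, adding an inert gas leaves every reacting species' partial pressure unchanged, so Q is unchanged — no shift from this change.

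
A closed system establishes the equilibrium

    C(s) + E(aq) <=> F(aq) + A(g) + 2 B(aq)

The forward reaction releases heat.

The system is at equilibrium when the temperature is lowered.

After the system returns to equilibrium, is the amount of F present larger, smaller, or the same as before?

increases

The forward reaction is exothermic. Lowering T favours the exothermic direction — shift to the right.
The net shift is to the right. F is a product, so its amount increases.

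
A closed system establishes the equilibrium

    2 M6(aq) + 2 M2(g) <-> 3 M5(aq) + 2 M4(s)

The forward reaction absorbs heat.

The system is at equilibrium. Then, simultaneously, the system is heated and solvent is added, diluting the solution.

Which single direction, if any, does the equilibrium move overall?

right

The forward reaction is endothermic. Raising T favours the endothermic direction — shift to the right.
Dilution lowers every aqueous concentration by the same factor. Δn_aq = 3 − 2 = +1, so the system shifts toward the side with more dissolved moles — to the right.
All effects act in the same direction — net shift to the right.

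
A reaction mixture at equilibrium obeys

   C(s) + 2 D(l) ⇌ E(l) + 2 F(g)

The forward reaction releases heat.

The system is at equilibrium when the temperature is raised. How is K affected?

K depends on temperature via the van 't Hoff relation. The forward reaction is exothermic, so raising T decreases K.

decreases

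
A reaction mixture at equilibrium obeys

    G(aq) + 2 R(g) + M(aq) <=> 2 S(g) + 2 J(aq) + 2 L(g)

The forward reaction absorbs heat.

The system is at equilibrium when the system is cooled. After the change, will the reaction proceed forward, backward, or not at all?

left

The forward reaction is endothermic. Lowering T favours the exothermic direction — shift to the left.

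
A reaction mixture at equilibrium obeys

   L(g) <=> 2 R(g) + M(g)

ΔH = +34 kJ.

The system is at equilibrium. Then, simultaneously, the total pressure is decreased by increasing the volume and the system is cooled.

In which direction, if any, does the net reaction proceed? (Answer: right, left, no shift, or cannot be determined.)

Gas moles: reactants 1, products 3 (Δn_gas = +2). Expansion shifts the system toward the side with more moles of gas — to the right.
The forward reaction is endothermic. Lowering T favours the exothermic direction — shift to the left.
The individual effects push in opposite directions; without quantitative information the net direction cannot be determined.

cannot be determined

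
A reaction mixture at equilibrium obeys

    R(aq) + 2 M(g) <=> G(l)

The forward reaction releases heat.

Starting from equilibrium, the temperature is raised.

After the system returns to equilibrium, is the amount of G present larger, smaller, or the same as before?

decreases

The forward reaction is exothermic. Raising T favours the endothermic direction — shift to the left.
The net shift is to the left. G is a product, so its amount decreases.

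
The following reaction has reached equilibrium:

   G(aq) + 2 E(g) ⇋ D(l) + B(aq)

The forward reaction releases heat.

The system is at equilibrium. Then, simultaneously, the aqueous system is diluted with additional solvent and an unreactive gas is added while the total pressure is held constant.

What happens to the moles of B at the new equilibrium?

Dilution scales every aqueous concentration by the same factor. Δn_aq = 1 − 1 = 0, so Q is unchanged — no shift.
Adding inert gas at constant total pressure expands the volume and lowers every reacting partial pressure. With Δn_gas = 0 − 2 = -2, Q moves away from K toward the side with fewer gas moles, so the system shifts toward the side with more gas moles — to the left.
The net shift is to the left. B is a product, so its amount decreases.

decreases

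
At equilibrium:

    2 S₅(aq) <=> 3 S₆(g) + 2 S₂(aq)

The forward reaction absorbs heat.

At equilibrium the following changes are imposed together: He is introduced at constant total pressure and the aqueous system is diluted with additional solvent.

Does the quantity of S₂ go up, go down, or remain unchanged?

Adding inert gas at constant total pressure expands the volume and lowers every reacting partial pressure. With Δn_gas = 3 − 0 = +3, Q moves away from K toward the side with fewer gas moles, so the system shifts toward the side with more gas moles — to the right.
Dilution scales every aqueous concentration by the same factor. Δn_aq = 2 − 2 = 0, so Q is unchanged — no shift.
The net shift is to the right. S₂ is a product, so its amount increases.

increases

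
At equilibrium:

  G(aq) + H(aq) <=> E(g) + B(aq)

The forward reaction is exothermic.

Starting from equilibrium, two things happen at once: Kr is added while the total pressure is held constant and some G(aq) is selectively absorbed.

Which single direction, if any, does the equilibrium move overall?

Adding inert gas at constant total pressure expands the volume and lowers every reacting partial pressure. With Δn_gas = 1 − 0 = +1, Q moves away from K toward the side with fewer gas moles, so the system shifts toward the side with more gas moles — to the right.
Removing G (aq), a reactant, drives the reaction to the left.
The individual effects push in opposite directions; without quantitative information the net direction cannot be determined.

cannot be determined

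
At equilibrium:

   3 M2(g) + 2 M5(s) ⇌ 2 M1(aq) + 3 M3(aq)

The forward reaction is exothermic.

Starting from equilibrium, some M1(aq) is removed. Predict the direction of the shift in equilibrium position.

right

Removing M1 (aq), a product, drives the reaction to the right.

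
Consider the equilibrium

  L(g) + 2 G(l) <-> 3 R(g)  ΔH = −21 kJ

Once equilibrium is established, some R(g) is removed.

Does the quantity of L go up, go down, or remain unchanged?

decreases

Removing R (g), a product, drives the reaction to the right.
The net shift is to the right. L is a reactant, so its amount decreases.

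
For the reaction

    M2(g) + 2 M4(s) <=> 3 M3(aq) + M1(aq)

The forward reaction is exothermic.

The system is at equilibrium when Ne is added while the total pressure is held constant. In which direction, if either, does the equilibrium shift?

left

Adding inert gas at constant total pressure expands the volume and lowers every reacting partial pressure. With Δn_gas = 0 − 1 = -1, Q moves away from K toward the side with fewer gas moles, so the system shifts toward the side with more gas moles — to the left.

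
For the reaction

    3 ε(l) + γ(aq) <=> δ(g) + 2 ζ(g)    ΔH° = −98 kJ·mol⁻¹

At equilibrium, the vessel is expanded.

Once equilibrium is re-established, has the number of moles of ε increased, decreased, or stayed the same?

decreases

Gas moles: reactants 0, products 3 (Δn_gas = +3). Expansion shifts the system toward the side with more moles of gas — to the right.
The net shift is to the right. ε is a reactant, so its amount decreases.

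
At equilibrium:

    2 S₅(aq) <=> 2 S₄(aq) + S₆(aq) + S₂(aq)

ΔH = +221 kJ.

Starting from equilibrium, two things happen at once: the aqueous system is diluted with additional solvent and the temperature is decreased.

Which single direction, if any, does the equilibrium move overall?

cannot be determined

Dilution lowers every aqueous concentration by the same factor. Δn_aq = 4 − 2 = +2, so the system shifts toward the side with more dissolved moles — to the right.
The forward reaction is endothermic. Lowering T favours the exothermic direction — shift to the left.
The individual effects push in opposite directions; without quantitative information the net direction cannot be determined.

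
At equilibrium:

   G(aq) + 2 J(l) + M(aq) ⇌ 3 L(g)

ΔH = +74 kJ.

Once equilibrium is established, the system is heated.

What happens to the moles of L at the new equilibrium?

The forward reaction is endothermic. Raising T favours the endothermic direction — shift to the right.
The net shift is to the right. L is a product, so its amount increases.

increases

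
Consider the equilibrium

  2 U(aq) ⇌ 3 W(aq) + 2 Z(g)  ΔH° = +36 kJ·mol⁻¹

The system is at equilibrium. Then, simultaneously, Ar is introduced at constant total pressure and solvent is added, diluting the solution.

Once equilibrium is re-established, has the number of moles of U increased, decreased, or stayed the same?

decreases

Adding inert gas at constant total pressure expands the volume and lowers every reacting partial pressure. With Δn_gas = 2 − 0 = +2, Q moves away from K toward the side with fewer gas moles, so the system shifts toward the side with more gas moles — to the right.
Dilution lowers every aqueous concentration by the same factor. Δn_aq = 3 − 2 = +1, so the system shifts toward the side with more dissolved moles — to the right.
The net shift is to the right. U is a reactant, so its amount decreases.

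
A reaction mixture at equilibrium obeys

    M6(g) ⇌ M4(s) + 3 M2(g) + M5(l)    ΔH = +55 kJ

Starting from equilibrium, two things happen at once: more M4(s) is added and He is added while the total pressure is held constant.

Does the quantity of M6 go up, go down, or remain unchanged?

decreases

M4 is a pure solid; its activity is 1 regardless of amount, so Q is unaffected — no shift from this change.
Adding inert gas at constant total pressure expands the volume and lowers every reacting partial pressure. With Δn_gas = 3 − 1 = +2, Q moves away from K toward the side with fewer gas moles, so the system shifts toward the side with more gas moles — to the right.
The net shift is to the right. M6 is a reactant, so its amount decreases.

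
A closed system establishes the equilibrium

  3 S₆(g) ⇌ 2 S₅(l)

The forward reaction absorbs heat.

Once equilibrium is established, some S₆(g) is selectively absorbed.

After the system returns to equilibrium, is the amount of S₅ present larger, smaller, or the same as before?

decreases

Removing S₆ (g), a reactant, drives the reaction to the left.
The net shift is to the left. S₅ is a product, so its amount decreases.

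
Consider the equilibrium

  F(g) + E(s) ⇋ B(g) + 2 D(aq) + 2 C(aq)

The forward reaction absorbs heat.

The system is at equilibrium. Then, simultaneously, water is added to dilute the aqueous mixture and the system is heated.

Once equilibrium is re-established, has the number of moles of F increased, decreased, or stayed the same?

decreases

Dilution lowers every aqueous concentration by the same factor. Δn_aq = 4 − 0 = +4, so the system shifts toward the side with more dissolved moles — to the right.
The forward reaction is endothermic. Raising T favours the endothermic direction — shift to the right.
The net shift is to the right. F is a reactant, so its amount decreases.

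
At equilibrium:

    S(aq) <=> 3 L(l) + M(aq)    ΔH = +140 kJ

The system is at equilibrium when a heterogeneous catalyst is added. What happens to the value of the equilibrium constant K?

The equilibrium constant depends only on temperature. This perturbation changes neither the position of equilibrium nor K.

unchanged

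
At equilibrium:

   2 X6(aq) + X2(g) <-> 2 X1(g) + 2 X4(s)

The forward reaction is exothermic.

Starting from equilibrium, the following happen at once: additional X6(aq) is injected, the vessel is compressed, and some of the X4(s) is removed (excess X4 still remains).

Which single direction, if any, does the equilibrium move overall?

cannot be determined

Adding X6 (aq), a reactant, drives the reaction to the right.
Gas moles: reactants 1, products 2 (Δn_gas = +1). Compression shifts the system toward the side with fewer moles of gas — to the left.
X4 is a pure solid; its activity is 1 regardless of amount, so Q is unaffected — no shift from this change.
The individual effects push in opposite directions; without quantitative information the net direction cannot be determined.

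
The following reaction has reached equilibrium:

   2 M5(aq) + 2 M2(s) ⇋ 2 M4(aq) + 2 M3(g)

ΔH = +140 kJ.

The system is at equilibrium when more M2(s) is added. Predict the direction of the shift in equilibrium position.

no shift

M2 is a pure solid; its activity is 1 regardless of amount, so Q is unaffected — no shift from this change.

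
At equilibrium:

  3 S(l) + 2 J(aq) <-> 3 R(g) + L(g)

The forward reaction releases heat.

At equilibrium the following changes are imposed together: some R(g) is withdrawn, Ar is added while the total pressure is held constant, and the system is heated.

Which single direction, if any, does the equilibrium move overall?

cannot be determined

Removing R (g), a product, drives the reaction to the right.
Adding inert gas at constant total pressure expands the volume and lowers every reacting partial pressure. With Δn_gas = 4 − 0 = +4, Q moves away from K toward the side with fewer gas moles, so the system shifts toward the side with more gas moles — to the right.
The forward reaction is exothermic. Raising T favours the endothermic direction — shift to the left.
The individual effects push in opposite directions; without quantitative information the net direction cannot be determined.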